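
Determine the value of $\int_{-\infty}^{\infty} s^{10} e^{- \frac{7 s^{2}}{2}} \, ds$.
$\frac{135 \sqrt{14} \sqrt{\pi}}{16807}$

Begin with the known integral
$$J(a) = \int_{-\infty}^{\infty} e^{- a s^{2}} \, ds = \frac{\sqrt{\pi}}{\sqrt{a}}.$$

Differentiating under the integral sign brings down a factor of $(-s^2)$:
$$\frac{dJ}{da} = \int_{-\infty}^{\infty} - s^{2} e^{- a s^{2}} \, ds = - \frac{\sqrt{\pi}}{2 a^{\frac{3}{2}}}.$$

Repeating $5$ times in total — each differentiation brings down another $(-s^2)$ — gives
$$\frac{d^{5}J}{da^{5}} = \int_{-\infty}^{\infty} - s^{10} e^{- a s^{2}} \, ds = - \frac{945 \sqrt{\pi}}{32 a^{\frac{11}{2}}},$$
and the integrand here is $(-1)^{5}$ times the target integrand, so $I = (-1)^{5}\,\frac{d^{5}J}{da^{5}} = \frac{945 \sqrt{\pi}}{32 a^{\frac{11}{2}}}$.

Setting $a = \frac{7}{2}$:
$$I = \frac{135 \sqrt{14} \sqrt{\pi}}{16807}.$$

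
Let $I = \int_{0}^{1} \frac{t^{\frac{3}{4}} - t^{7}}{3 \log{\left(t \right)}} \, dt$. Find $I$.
$\log{\left(\frac{\sqrt[3]{14}}{4} \right)}$

Consider the one-parameter family: let $I(a) = \int_{0}^{1} \frac{- t^{7} + t^{a}}{3 \log{\left(t \right)}} \, dt$.

Since $\dfrac{\partial}{\partial a}\,t^{a} = t^{a} \ln t$, the $\ln t$ in the denominator cancels and
$$\frac{dI}{da} = \int_{0}^{1} \frac{1}{3} t^{a} \, dt = \frac{1}{3} \left[\frac{t^{a+1}}{a+1}\right]_0^1 = \frac{1}{3 \left(a + 1\right)}.$$

Integrating with respect to $a$ gives $I(a) = \frac{\log{\left(a + 1 \right)}}{3} - \log{\left(2 \right)} + C$.

At $a = 7$ the integrand is identically $0$, so $I(7) = 0$. The closed form gives $0$, hence $C = 0$.

Setting $a = \frac{3}{4}$:
$$I = \log{\left(\frac{\sqrt[3]{14}}{4} \right)}.$$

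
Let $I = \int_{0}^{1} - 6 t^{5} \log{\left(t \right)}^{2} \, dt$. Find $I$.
$- \frac{1}{18}$

Consider the simpler parametrised integral
$$J(a) = \int_{0}^{1} - 6 t^{a} \, dt = - \frac{6}{a + 1}.$$

Differentiating under the integral sign brings down a factor of $\ln t$:
$$\frac{dJ}{da} = \int_{0}^{1} - 6 t^{a} \log{\left(t \right)} \, dt = \frac{6}{\left(a + 1\right)^{2}}.$$

Repeating twice in total — each differentiation brings down another $\ln t$ — gives
$$\frac{d^{2}J}{da^{2}} = \int_{0}^{1} - 6 t^{a} \log{\left(t \right)}^{2} \, dt = - \frac{12}{\left(a + 1\right)^{3}},$$
and the integrand here is exactly the target integrand, so $I = - \frac{12}{\left(a + 1\right)^{3}}$.

Setting $a = 5$:
$$I = - \frac{1}{18}.$$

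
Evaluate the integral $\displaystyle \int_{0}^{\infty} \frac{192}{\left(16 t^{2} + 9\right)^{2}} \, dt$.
$\frac{4 \pi}{9}$

Start from the standard arctangent integral
$$J(a) = \int_{0}^{\infty} \frac{3}{4 \left(a^{2} + t^{2}\right)} \, dt = \frac{3 \pi}{8 a}.$$

Differentiating under the integral sign with respect to $a$,
$$\frac{dJ}{da} = \int_{0}^{\infty} - \frac{3 a}{2 \left(a^{2} + t^{2}\right)^{2}} \, dt = - \frac{3 \pi}{8 a^{2}},$$
so $\int_{0}^{\infty} \frac{3}{4 \left(a^{2} + t^{2}\right)^{2}} \, dt = \frac{3 \pi}{16 a^{3}}$.

Setting $a = \frac{3}{4}$:
$$I = \frac{4 \pi}{9}.$$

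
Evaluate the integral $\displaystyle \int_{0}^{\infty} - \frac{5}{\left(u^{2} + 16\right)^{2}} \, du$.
$- \frac{5 \pi}{256}$

Start from the standard arctangent integral
$$J(a) = \int_{0}^{\infty} - \frac{5}{a^{2} + u^{2}} \, du = - \frac{5 \pi}{2 a}.$$

Differentiating under the integral sign with respect to $a$,
$$\frac{dJ}{da} = \int_{0}^{\infty} \frac{10 a}{\left(a^{2} + u^{2}\right)^{2}} \, du = \frac{5 \pi}{2 a^{2}},$$
so $\int_{0}^{\infty} - \frac{5}{\left(a^{2} + u^{2}\right)^{2}} \, du = - \frac{5 \pi}{4 a^{3}}$.

Setting $a = 4$:
$$I = - \frac{5 \pi}{256}.$$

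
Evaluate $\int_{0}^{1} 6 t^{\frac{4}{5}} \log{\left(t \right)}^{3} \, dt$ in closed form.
$- \frac{2500}{729}$

Consider the simpler parametrised integral
$$J(a) = \int_{0}^{1} 6 t^{a} \, dt = \frac{6}{a + 1}.$$

Differentiating under the integral sign brings down a factor of $\ln t$:
$$\frac{dJ}{da} = \int_{0}^{1} 6 t^{a} \log{\left(t \right)} \, dt = - \frac{6}{\left(a + 1\right)^{2}}.$$

Repeating $3$ times in total — each differentiation brings down another $\ln t$ — gives
$$\frac{d^{3}J}{da^{3}} = \int_{0}^{1} 6 t^{a} \log{\left(t \right)}^{3} \, dt = - \frac{36}{\left(a + 1\right)^{4}},$$
and the integrand here is exactly the target integrand, so $I = - \frac{36}{\left(a + 1\right)^{4}}$.

Setting $a = \frac{4}{5}$:
$$I = - \frac{2500}{729}.$$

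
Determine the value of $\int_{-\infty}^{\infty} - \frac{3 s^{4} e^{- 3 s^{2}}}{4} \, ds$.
$- \frac{\sqrt{3} \sqrt{\pi}}{48}$

Begin with the known integral
$$J(a) = \int_{-\infty}^{\infty} - \frac{3 e^{- a s^{2}}}{4} \, ds = - \frac{3 \sqrt{\pi}}{4 \sqrt{a}}.$$

Differentiating under the integral sign brings down a factor of $(-s^2)$:
$$\frac{dJ}{da} = \int_{-\infty}^{\infty} \frac{3 s^{2} e^{- a s^{2}}}{4} \, ds = \frac{3 \sqrt{\pi}}{8 a^{\frac{3}{2}}}.$$

Repeating twice in total — each differentiation brings down another $(-s^2)$ — gives
$$\frac{d^{2}J}{da^{2}} = \int_{-\infty}^{\infty} - \frac{3 s^{4} e^{- a s^{2}}}{4} \, ds = - \frac{9 \sqrt{\pi}}{16 a^{\frac{5}{2}}},$$
and the integrand here is exactly the target integrand, so $I = - \frac{9 \sqrt{\pi}}{16 a^{\frac{5}{2}}}$.

Setting $a = 3$:
$$I = - \frac{\sqrt{3} \sqrt{\pi}}{48}.$$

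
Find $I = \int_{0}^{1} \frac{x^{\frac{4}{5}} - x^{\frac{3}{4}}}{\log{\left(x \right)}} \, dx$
$- \log{\left(\frac{35}{36} \right)}$

Replace the exponent $\frac{3}{4}$ by a parameter $a$: let $I(a) = \int_{0}^{1} \frac{x^{\frac{4}{5}} - x^{a}}{\log{\left(x \right)}} \, dx$.

Since $\dfrac{\partial}{\partial a}\,x^{a} = x^{a} \ln x$, the $\ln x$ in the denominator cancels and
$$\frac{dI}{da} = \int_{0}^{1} -1 x^{a} \, dx = -1 \left[\frac{x^{a+1}}{a+1}\right]_0^1 = - \frac{1}{a + 1}.$$

Integrating with respect to $a$ gives $I(a) = - \log{\left(\frac{5 a}{9} + \frac{5}{9} \right)} + C$.

At $a = \frac{4}{5}$ the integrand is identically $0$, so $I(\frac{4}{5}) = 0$. The closed form gives $0$, hence $C = 0$.

Setting $a = \frac{3}{4}$:
$$I = - \log{\left(\frac{35}{36} \right)}.$$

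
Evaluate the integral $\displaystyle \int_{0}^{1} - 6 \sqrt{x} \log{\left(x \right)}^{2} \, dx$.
$- \frac{32}{9}$

Start from the elementary integral
$$J(a) = \int_{0}^{1} - 6 x^{a} \, dx = - \frac{6}{a + 1}.$$

Differentiating under the integral sign brings down a factor of $\ln x$:
$$\frac{dJ}{da} = \int_{0}^{1} - 6 x^{a} \log{\left(x \right)} \, dx = \frac{6}{\left(a + 1\right)^{2}}.$$

Repeating twice in total — each differentiation brings down another $\ln x$ — gives
$$\frac{d^{2}J}{da^{2}} = \int_{0}^{1} - 6 x^{a} \log{\left(x \right)}^{2} \, dx = - \frac{12}{\left(a + 1\right)^{3}},$$
and the integrand here is exactly the target integrand, so $I = - \frac{12}{\left(a + 1\right)^{3}}$.

Setting $a = \frac{1}{2}$:
$$I = - \frac{32}{9}.$$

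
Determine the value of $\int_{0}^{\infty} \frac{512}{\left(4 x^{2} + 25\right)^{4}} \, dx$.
$\frac{8 \pi}{15625}$

Begin with the known result
$$J(a) = \int_{0}^{\infty} \frac{2}{a^{2} + x^{2}} \, dx = \frac{\pi}{a}.$$

Differentiating under the integral sign with respect to $a$,
$$\frac{dJ}{da} = \int_{0}^{\infty} - \frac{4 a}{\left(a^{2} + x^{2}\right)^{2}} \, dx = - \frac{\pi}{a^{2}},$$
so $\int_{0}^{\infty} \frac{2}{\left(a^{2} + x^{2}\right)^{2}} \, dx = \frac{\pi}{2 a^{3}}$.

Repeating — each differentiation of $1/(x^2+a^2)^j$ produces $-2ja/(x^2+a^2)^{j+1}$ — and dividing through by $-2ja$ at each step yields, after $3$ differentiations in total,
$$\int_{0}^{\infty} \frac{2}{\left(a^{2} + x^{2}\right)^{4}} \, dx = \frac{5 \pi}{16 a^{7}}.$$

Setting $a = \frac{5}{2}$:
$$I = \frac{8 \pi}{15625}.$$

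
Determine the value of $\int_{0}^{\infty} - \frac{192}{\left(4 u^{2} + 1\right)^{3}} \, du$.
$- 18 \pi$

Recall the elementary integral
$$J(a) = \int_{0}^{\infty} - \frac{3}{a^{2} + u^{2}} \, du = - \frac{3 \pi}{2 a}.$$

Differentiating under the integral sign with respect to $a$,
$$\frac{dJ}{da} = \int_{0}^{\infty} \frac{6 a}{\left(a^{2} + u^{2}\right)^{2}} \, du = \frac{3 \pi}{2 a^{2}},$$
so $\int_{0}^{\infty} - \frac{3}{\left(a^{2} + u^{2}\right)^{2}} \, du = - \frac{3 \pi}{4 a^{3}}$.

Repeating — each differentiation of $1/(u^2+a^2)^j$ produces $-2ja/(u^2+a^2)^{j+1}$ — and dividing through by $-2ja$ at each step yields, after $2$ differentiations in total,
$$\int_{0}^{\infty} - \frac{3}{\left(a^{2} + u^{2}\right)^{3}} \, du = - \frac{9 \pi}{16 a^{5}}.$$

Setting $a = \frac{1}{2}$:
$$I = - 18 \pi.$$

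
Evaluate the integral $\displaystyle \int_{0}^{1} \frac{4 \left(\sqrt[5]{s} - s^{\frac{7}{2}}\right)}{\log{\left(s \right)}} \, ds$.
$- \log{\left(\frac{50625}{256} \right)}$

Introduce a parameter $a$ in the exponent: let $I(a) = \int_{0}^{1} \frac{4 \left(\sqrt[5]{s} - s^{a}\right)}{\log{\left(s \right)}} \, ds$.

Since $\dfrac{\partial}{\partial a}\,s^{a} = s^{a} \ln s$, the $\ln s$ in the denominator cancels and
$$\frac{dI}{da} = \int_{0}^{1} -4 s^{a} \, ds = -4 \left[\frac{s^{a+1}}{a+1}\right]_0^1 = - \frac{4}{a + 1}.$$

Integrating with respect to $a$ gives $I(a) = - \log{\left(\frac{625 \left(a + 1\right)^{4}}{1296} \right)} + C$.

At $a = \frac{1}{5}$ the integrand is identically $0$, so $I(\frac{1}{5}) = 0$. The closed form gives $0$, hence $C = 0$.

Setting $a = \frac{7}{2}$:
$$I = - \log{\left(\frac{50625}{256} \right)}.$$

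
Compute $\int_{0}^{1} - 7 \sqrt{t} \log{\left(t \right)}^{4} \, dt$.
$- \frac{1792}{81}$

Begin with the known integral
$$J(a) = \int_{0}^{1} - 7 t^{a} \, dt = - \frac{7}{a + 1}.$$

Differentiating under the integral sign brings down a factor of $\ln t$:
$$\frac{dJ}{da} = \int_{0}^{1} - 7 t^{a} \log{\left(t \right)} \, dt = \frac{7}{\left(a + 1\right)^{2}}.$$

Repeating $4$ times in total — each differentiation brings down another $\ln t$ — gives
$$\frac{d^{4}J}{da^{4}} = \int_{0}^{1} - 7 t^{a} \log{\left(t \right)}^{4} \, dt = - \frac{168}{\left(a + 1\right)^{5}},$$
and the integrand here is exactly the target integrand, so $I = - \frac{168}{\left(a + 1\right)^{5}}$.

Setting $a = \frac{1}{2}$:
$$I = - \frac{1792}{81}.$$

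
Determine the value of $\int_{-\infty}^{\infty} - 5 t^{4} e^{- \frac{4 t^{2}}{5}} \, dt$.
$- \frac{375 \sqrt{5} \sqrt{\pi}}{128}$

Start from the elementary integral
$$J(a) = \int_{-\infty}^{\infty} - 5 e^{- a t^{2}} \, dt = - \frac{5 \sqrt{\pi}}{\sqrt{a}}.$$

Differentiating under the integral sign brings down a factor of $(-t^2)$:
$$\frac{dJ}{da} = \int_{-\infty}^{\infty} 5 t^{2} e^{- a t^{2}} \, dt = \frac{5 \sqrt{\pi}}{2 a^{\frac{3}{2}}}.$$

Repeating twice in total — each differentiation brings down another $(-t^2)$ — gives
$$\frac{d^{2}J}{da^{2}} = \int_{-\infty}^{\infty} - 5 t^{4} e^{- a t^{2}} \, dt = - \frac{15 \sqrt{\pi}}{4 a^{\frac{5}{2}}},$$
and the integrand here is exactly the target integrand, so $I = - \frac{15 \sqrt{\pi}}{4 a^{\frac{5}{2}}}$.

Setting $a = \frac{4}{5}$:
$$I = - \frac{375 \sqrt{5} \sqrt{\pi}}{128}.$$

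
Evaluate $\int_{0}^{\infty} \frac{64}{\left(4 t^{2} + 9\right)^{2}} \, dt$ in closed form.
$\frac{8 \pi}{27}$

Recall the elementary integral
$$J(a) = \int_{0}^{\infty} \frac{4}{a^{2} + t^{2}} \, dt = \frac{2 \pi}{a}.$$

Differentiating under the integral sign with respect to $a$,
$$\frac{dJ}{da} = \int_{0}^{\infty} - \frac{8 a}{\left(a^{2} + t^{2}\right)^{2}} \, dt = - \frac{2 \pi}{a^{2}},$$
so $\int_{0}^{\infty} \frac{4}{\left(a^{2} + t^{2}\right)^{2}} \, dt = \frac{\pi}{a^{3}}$.

Setting $a = \frac{3}{2}$:
$$I = \frac{8 \pi}{27}.$$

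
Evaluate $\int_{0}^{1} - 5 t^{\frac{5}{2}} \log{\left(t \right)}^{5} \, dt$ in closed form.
$\frac{38400}{117649}$

Start from the elementary integral
$$J(a) = \int_{0}^{1} - 5 t^{a} \, dt = - \frac{5}{a + 1}.$$

Differentiating under the integral sign brings down a factor of $\ln t$:
$$\frac{dJ}{da} = \int_{0}^{1} - 5 t^{a} \log{\left(t \right)} \, dt = \frac{5}{\left(a + 1\right)^{2}}.$$

Repeating $5$ times in total — each differentiation brings down another $\ln t$ — gives
$$\frac{d^{5}J}{da^{5}} = \int_{0}^{1} - 5 t^{a} \log{\left(t \right)}^{5} \, dt = \frac{600}{\left(a + 1\right)^{6}},$$
and the integrand here is exactly the target integrand, so $I = \frac{600}{\left(a + 1\right)^{6}}$.

Setting $a = \frac{5}{2}$:
$$I = \frac{38400}{117649}.$$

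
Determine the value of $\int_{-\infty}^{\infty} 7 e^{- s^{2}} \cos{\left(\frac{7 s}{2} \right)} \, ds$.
$\frac{7 \sqrt{\pi}}{e^{\frac{49}{16}}}$

Define $I(b) = \int_{-\infty}^{\infty} 7 e^{- s^{2}} \cos{\left(b s \right)} \, ds$.

Differentiating under the integral sign,
$$I'(b) = \int_{-\infty}^{\infty} - 7 s e^{- s^{2}} \sin{\left(b s \right)} \, ds.$$

Integrate $\int_{-\infty}^{\infty} s \sin(b s)\, e^{- s^{2}}\, ds$ by parts with $u = \sin(b s)$ and $dv = s\, e^{- s^{2}}\, ds$, giving $v = - \frac{e^{- s^{2}}}{2}$. The boundary term vanishes and
$$\int_{-\infty}^{\infty} s \sin(b s)\, e^{- s^{2}}\, ds = \frac{b}{2} \int_{-\infty}^{\infty} \cos(b s)\, e^{- s^{2}}\, ds,$$
so $I'(b) = - \frac{b}{2}\, I(b)$.

This is a separable first-order ODE; solving with the initial condition $I(0) = \int_{-\infty}^{\infty} 7 e^{- s^{2}}\,ds = 7 \sqrt{\pi}$ gives
$$I(b) = 7 \sqrt{\pi} e^{- \frac{b^{2}}{4}}.$$

Setting $b = \frac{7}{2}$:
$$I = \frac{7 \sqrt{\pi}}{e^{\frac{49}{16}}}.$$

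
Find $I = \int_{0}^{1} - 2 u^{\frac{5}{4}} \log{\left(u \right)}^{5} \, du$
$\frac{327680}{177147}$

Start from the elementary integral
$$J(a) = \int_{0}^{1} - 2 u^{a} \, du = - \frac{2}{a + 1}.$$

Differentiating under the integral sign brings down a factor of $\ln u$:
$$\frac{dJ}{da} = \int_{0}^{1} - 2 u^{a} \log{\left(u \right)} \, du = \frac{2}{\left(a + 1\right)^{2}}.$$

Repeating $5$ times in total — each differentiation brings down another $\ln u$ — gives
$$\frac{d^{5}J}{da^{5}} = \int_{0}^{1} - 2 u^{a} \log{\left(u \right)}^{5} \, du = \frac{240}{\left(a + 1\right)^{6}},$$
and the integrand here is exactly the target integrand, so $I = \frac{240}{\left(a + 1\right)^{6}}$.

Setting $a = \frac{5}{4}$:
$$I = \frac{327680}{177147}.$$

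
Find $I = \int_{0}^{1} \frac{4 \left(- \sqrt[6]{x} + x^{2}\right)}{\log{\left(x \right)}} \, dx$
$\log{\left(\frac{104976}{2401} \right)}$

Replace the exponent $2$ by a parameter $a$: let $I(a) = \int_{0}^{1} \frac{4 \left(- \sqrt[6]{x} + x^{a}\right)}{\log{\left(x \right)}} \, dx$.

Since $\dfrac{\partial}{\partial a}\,x^{a} = x^{a} \ln x$, the $\ln x$ in the denominator cancels and
$$\frac{dI}{da} = \int_{0}^{1} 4 x^{a} \, dx = 4 \left[\frac{x^{a+1}}{a+1}\right]_0^1 = \frac{4}{a + 1}.$$

Integrating with respect to $a$ gives $I(a) = \log{\left(\frac{1296 \left(a + 1\right)^{4}}{2401} \right)} + C$.

At $a = \frac{1}{6}$ the integrand is identically $0$, so $I(\frac{1}{6}) = 0$. The closed form gives $0$, hence $C = 0$.

Setting $a = 2$:
$$I = \log{\left(\frac{104976}{2401} \right)}.$$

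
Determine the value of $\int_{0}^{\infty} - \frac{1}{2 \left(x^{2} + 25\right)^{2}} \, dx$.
$- \frac{\pi}{1000}$

Recall the elementary integral
$$J(a) = \int_{0}^{\infty} - \frac{1}{2 \left(a^{2} + x^{2}\right)} \, dx = - \frac{\pi}{4 a}.$$

Differentiating under the integral sign with respect to $a$,
$$\frac{dJ}{da} = \int_{0}^{\infty} \frac{a}{\left(a^{2} + x^{2}\right)^{2}} \, dx = \frac{\pi}{4 a^{2}},$$
so $\int_{0}^{\infty} - \frac{1}{2 \left(a^{2} + x^{2}\right)^{2}} \, dx = - \frac{\pi}{8 a^{3}}$.

Setting $a = 5$:
$$I = - \frac{\pi}{1000}.$$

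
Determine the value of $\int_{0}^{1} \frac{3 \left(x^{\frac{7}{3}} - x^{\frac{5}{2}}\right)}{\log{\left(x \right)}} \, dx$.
$- \log{\left(\frac{9261}{8000} \right)}$

Introduce a parameter $a$ in the exponent: let $I(a) = \int_{0}^{1} \frac{3 \left(x^{\frac{7}{3}} - x^{a}\right)}{\log{\left(x \right)}} \, dx$.

Since $\dfrac{\partial}{\partial a}\,x^{a} = x^{a} \ln x$, the $\ln x$ in the denominator cancels and
$$\frac{dI}{da} = \int_{0}^{1} -3 x^{a} \, dx = -3 \left[\frac{x^{a+1}}{a+1}\right]_0^1 = - \frac{3}{a + 1}.$$

Integrating with respect to $a$ gives $I(a) = - \log{\left(\frac{27 \left(a + 1\right)^{3}}{1000} \right)} + C$.

At $a = \frac{7}{3}$ the integrand is identically $0$, so $I(\frac{7}{3}) = 0$. The closed form gives $0$, hence $C = 0$.

Setting $a = \frac{5}{2}$:
$$I = - \log{\left(\frac{9261}{8000} \right)}.$$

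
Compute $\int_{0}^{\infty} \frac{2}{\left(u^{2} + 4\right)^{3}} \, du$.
$\frac{3 \pi}{256}$

Recall the elementary integral
$$J(a) = \int_{0}^{\infty} \frac{2}{a^{2} + u^{2}} \, du = \frac{\pi}{a}.$$

Differentiating under the integral sign with respect to $a$,
$$\frac{dJ}{da} = \int_{0}^{\infty} - \frac{4 a}{\left(a^{2} + u^{2}\right)^{2}} \, du = - \frac{\pi}{a^{2}},$$
so $\int_{0}^{\infty} \frac{2}{\left(a^{2} + u^{2}\right)^{2}} \, du = \frac{\pi}{2 a^{3}}$.

Repeating — each differentiation of $1/(u^2+a^2)^j$ produces $-2ja/(u^2+a^2)^{j+1}$ — and dividing through by $-2ja$ at each step yields, after $2$ differentiations in total,
$$\int_{0}^{\infty} \frac{2}{\left(a^{2} + u^{2}\right)^{3}} \, du = \frac{3 \pi}{8 a^{5}}.$$

Setting $a = 2$:
$$I = \frac{3 \pi}{256}.$$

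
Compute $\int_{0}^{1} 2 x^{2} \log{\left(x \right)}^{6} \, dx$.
$\frac{160}{243}$

Consider the simpler parametrised integral
$$J(a) = \int_{0}^{1} 2 x^{a} \, dx = \frac{2}{a + 1}.$$

Differentiating under the integral sign brings down a factor of $\ln x$:
$$\frac{dJ}{da} = \int_{0}^{1} 2 x^{a} \log{\left(x \right)} \, dx = - \frac{2}{\left(a + 1\right)^{2}}.$$

Repeating $6$ times in total — each differentiation brings down another $\ln x$ — gives
$$\frac{d^{6}J}{da^{6}} = \int_{0}^{1} 2 x^{a} \log{\left(x \right)}^{6} \, dx = \frac{1440}{\left(a + 1\right)^{7}},$$
and the integrand here is exactly the target integrand, so $I = \frac{1440}{\left(a + 1\right)^{7}}$.

Setting $a = 2$:
$$I = \frac{160}{243}.$$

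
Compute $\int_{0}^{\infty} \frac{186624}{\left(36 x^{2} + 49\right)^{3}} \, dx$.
$\frac{5832 \pi}{16807}$

Start from the standard arctangent integral
$$J(a) = \int_{0}^{\infty} \frac{4}{a^{2} + x^{2}} \, dx = \frac{2 \pi}{a}.$$

Differentiating under the integral sign with respect to $a$,
$$\frac{dJ}{da} = \int_{0}^{\infty} - \frac{8 a}{\left(a^{2} + x^{2}\right)^{2}} \, dx = - \frac{2 \pi}{a^{2}},$$
so $\int_{0}^{\infty} \frac{4}{\left(a^{2} + x^{2}\right)^{2}} \, dx = \frac{\pi}{a^{3}}$.

Repeating — each differentiation of $1/(x^2+a^2)^j$ produces $-2ja/(x^2+a^2)^{j+1}$ — and dividing through by $-2ja$ at each step yields, after $2$ differentiations in total,
$$\int_{0}^{\infty} \frac{4}{\left(a^{2} + x^{2}\right)^{3}} \, dx = \frac{3 \pi}{4 a^{5}}.$$

Setting $a = \frac{7}{6}$:
$$I = \frac{5832 \pi}{16807}.$$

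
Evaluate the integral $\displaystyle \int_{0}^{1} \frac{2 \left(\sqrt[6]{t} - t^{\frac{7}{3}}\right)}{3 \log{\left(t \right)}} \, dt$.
$- \frac{2 \log{\left(20 \right)}}{3} + \frac{2 \log{\left(7 \right)}}{3}$

Consider the one-parameter family: let $I(a) = \int_{0}^{1} \frac{2 \left(- t^{\frac{7}{3}} + t^{a}\right)}{3 \log{\left(t \right)}} \, dt$.

Since $\dfrac{\partial}{\partial a}\,t^{a} = t^{a} \ln t$, the $\ln t$ in the denominator cancels and
$$\frac{dI}{da} = \int_{0}^{1} \frac{2}{3} t^{a} \, dt = \frac{2}{3} \left[\frac{t^{a+1}}{a+1}\right]_0^1 = \frac{2}{3 \left(a + 1\right)}.$$

Integrating with respect to $a$ gives $I(a) = \log{\left(\frac{\sqrt[3]{10} \cdot 3^{\frac{2}{3}} \left(a + 1\right)^{\frac{2}{3}}}{10} \right)} + C$.

At $a = \frac{7}{3}$ the integrand is identically $0$, so $I(\frac{7}{3}) = 0$. The closed form gives $0$, hence $C = 0$.

Setting $a = \frac{1}{6}$:
$$I = - \frac{2 \log{\left(20 \right)}}{3} + \frac{2 \log{\left(7 \right)}}{3}.$$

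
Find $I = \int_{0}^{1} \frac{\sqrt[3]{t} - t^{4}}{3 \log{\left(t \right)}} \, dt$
$\log{\left(\frac{30^{\frac{2}{3}}}{15} \right)}$

Consider the one-parameter family: let $I(a) = \int_{0}^{1} \frac{- t^{4} + t^{a}}{3 \log{\left(t \right)}} \, dt$.

Since $\dfrac{\partial}{\partial a}\,t^{a} = t^{a} \ln t$, the $\ln t$ in the denominator cancels and
$$\frac{dI}{da} = \int_{0}^{1} \frac{1}{3} t^{a} \, dt = \frac{1}{3} \left[\frac{t^{a+1}}{a+1}\right]_0^1 = \frac{1}{3 \left(a + 1\right)}.$$

Integrating with respect to $a$ gives $I(a) = \frac{\log{\left(a + 1 \right)}}{3} - \frac{\log{\left(5 \right)}}{3} + C$.

At $a = 4$ the integrand is identically $0$, so $I(4) = 0$. The closed form gives $0$, hence $C = 0$.

Setting $a = \frac{1}{3}$:
$$I = \log{\left(\frac{30^{\frac{2}{3}}}{15} \right)}.$$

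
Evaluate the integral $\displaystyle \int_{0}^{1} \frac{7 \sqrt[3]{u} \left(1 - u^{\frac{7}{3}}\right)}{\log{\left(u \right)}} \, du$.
$\log{\left(\frac{16384}{19487171} \right)}$

Replace the exponent $\frac{1}{3}$ by a parameter $a$: let $I(a) = \int_{0}^{1} \frac{7 \left(- u^{\frac{8}{3}} + u^{a}\right)}{\log{\left(u \right)}} \, du$.

Since $\dfrac{\partial}{\partial a}\,u^{a} = u^{a} \ln u$, the $\ln u$ in the denominator cancels and
$$\frac{dI}{da} = \int_{0}^{1} 7 u^{a} \, du = 7 \left[\frac{u^{a+1}}{a+1}\right]_0^1 = \frac{7}{a + 1}.$$

Integrating with respect to $a$ gives $I(a) = \log{\left(\frac{2187 \left(a + 1\right)^{7}}{19487171} \right)} + C$.

At $a = \frac{8}{3}$ the integrand is identically $0$, so $I(\frac{8}{3}) = 0$. The closed form gives $0$, hence $C = 0$.

Setting $a = \frac{1}{3}$:
$$I = \log{\left(\frac{16384}{19487171} \right)}.$$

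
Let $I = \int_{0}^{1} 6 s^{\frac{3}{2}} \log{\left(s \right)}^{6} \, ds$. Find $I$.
$\frac{110592}{15625}$

Start from the elementary integral
$$J(a) = \int_{0}^{1} 6 s^{a} \, ds = \frac{6}{a + 1}.$$

Differentiating under the integral sign brings down a factor of $\ln s$:
$$\frac{dJ}{da} = \int_{0}^{1} 6 s^{a} \log{\left(s \right)} \, ds = - \frac{6}{\left(a + 1\right)^{2}}.$$

Repeating $6$ times in total — each differentiation brings down another $\ln s$ — gives
$$\frac{d^{6}J}{da^{6}} = \int_{0}^{1} 6 s^{a} \log{\left(s \right)}^{6} \, ds = \frac{4320}{\left(a + 1\right)^{7}},$$
and the integrand here is exactly the target integrand, so $I = \frac{4320}{\left(a + 1\right)^{7}}$.

Setting $a = \frac{3}{2}$:
$$I = \frac{110592}{15625}.$$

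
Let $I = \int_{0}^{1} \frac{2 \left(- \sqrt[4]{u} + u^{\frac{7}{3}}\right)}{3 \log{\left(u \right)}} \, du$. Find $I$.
$\log{\left(\frac{4 \sqrt[3]{3}}{3} \right)}$

Introduce a parameter $a$ in the exponent: let $I(a) = \int_{0}^{1} \frac{2 \left(u^{\frac{7}{3}} - u^{a}\right)}{3 \log{\left(u \right)}} \, du$.

Since $\dfrac{\partial}{\partial a}\,u^{a} = u^{a} \ln u$, the $\ln u$ in the denominator cancels and
$$\frac{dI}{da} = \int_{0}^{1} - \frac{2}{3} u^{a} \, du = - \frac{2}{3} \left[\frac{u^{a+1}}{a+1}\right]_0^1 = - \frac{2}{3 a + 3}.$$

Integrating with respect to $a$ gives $I(a) = - \frac{2 \log{\left(a + 1 \right)}}{3} - \frac{2 \log{\left(3 \right)}}{3} + \frac{2 \log{\left(10 \right)}}{3} + C$.

At $a = \frac{7}{3}$ the integrand is identically $0$, so $I(\frac{7}{3}) = 0$. The closed form gives $0$, hence $C = 0$.

Setting $a = \frac{1}{4}$:
$$I = \log{\left(\frac{4 \sqrt[3]{3}}{3} \right)}.$$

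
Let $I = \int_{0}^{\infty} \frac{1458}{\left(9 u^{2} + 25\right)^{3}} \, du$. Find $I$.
$\frac{729 \pi}{25000}$

Recall the elementary integral
$$J(a) = \int_{0}^{\infty} \frac{2}{a^{2} + u^{2}} \, du = \frac{\pi}{a}.$$

Differentiating under the integral sign with respect to $a$,
$$\frac{dJ}{da} = \int_{0}^{\infty} - \frac{4 a}{\left(a^{2} + u^{2}\right)^{2}} \, du = - \frac{\pi}{a^{2}},$$
so $\int_{0}^{\infty} \frac{2}{\left(a^{2} + u^{2}\right)^{2}} \, du = \frac{\pi}{2 a^{3}}$.

Repeating — each differentiation of $1/(u^2+a^2)^j$ produces $-2ja/(u^2+a^2)^{j+1}$ — and dividing through by $-2ja$ at each step yields, after $2$ differentiations in total,
$$\int_{0}^{\infty} \frac{2}{\left(a^{2} + u^{2}\right)^{3}} \, du = \frac{3 \pi}{8 a^{5}}.$$

Setting $a = \frac{5}{3}$:
$$I = \frac{729 \pi}{25000}.$$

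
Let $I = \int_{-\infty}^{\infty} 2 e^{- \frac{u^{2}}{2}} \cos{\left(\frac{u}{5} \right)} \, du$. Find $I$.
$\frac{2 \sqrt{2} \sqrt{\pi}}{e^{\frac{1}{50}}}$

Treat the cosine frequency as a parameter and define $I(b) = \int_{-\infty}^{\infty} 2 e^{- \frac{u^{2}}{2}} \cos{\left(b u \right)} \, du$.

Differentiating under the integral sign,
$$I'(b) = \int_{-\infty}^{\infty} - 2 u e^{- \frac{u^{2}}{2}} \sin{\left(b u \right)} \, du.$$

Integrate $\int_{-\infty}^{\infty} u \sin(b u)\, e^{- \frac{u^{2}}{2}}\, du$ by parts with $w = \sin(b u)$ and $dv = u\, e^{- \frac{u^{2}}{2}}\, du$, giving $v = - e^{- \frac{u^{2}}{2}}$. The boundary term vanishes and
$$\int_{-\infty}^{\infty} u \sin(b u)\, e^{- \frac{u^{2}}{2}}\, du = b \int_{-\infty}^{\infty} \cos(b u)\, e^{- \frac{u^{2}}{2}}\, du,$$
so $I'(b) = - b\, I(b)$.

This is a separable first-order ODE; solving with the initial condition $I(0) = \int_{-\infty}^{\infty} 2 e^{- \frac{u^{2}}{2}}\,du = 2 \sqrt{2} \sqrt{\pi}$ gives
$$I(b) = 2 \sqrt{2} \sqrt{\pi} e^{- \frac{b^{2}}{2}}.$$

Setting $b = \frac{1}{5}$:
$$I = \frac{2 \sqrt{2} \sqrt{\pi}}{e^{\frac{1}{50}}}.$$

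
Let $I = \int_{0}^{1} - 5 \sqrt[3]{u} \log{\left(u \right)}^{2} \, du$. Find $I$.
$- \frac{135}{32}$

Begin with the known integral
$$J(a) = \int_{0}^{1} - 5 u^{a} \, du = - \frac{5}{a + 1}.$$

Differentiating under the integral sign brings down a factor of $\ln u$:
$$\frac{dJ}{da} = \int_{0}^{1} - 5 u^{a} \log{\left(u \right)} \, du = \frac{5}{\left(a + 1\right)^{2}}.$$

Repeating twice in total — each differentiation brings down another $\ln u$ — gives
$$\frac{d^{2}J}{da^{2}} = \int_{0}^{1} - 5 u^{a} \log{\left(u \right)}^{2} \, du = - \frac{10}{\left(a + 1\right)^{3}},$$
and the integrand here is exactly the target integrand, so $I = - \frac{10}{\left(a + 1\right)^{3}}$.

Setting $a = \frac{1}{3}$:
$$I = - \frac{135}{32}.$$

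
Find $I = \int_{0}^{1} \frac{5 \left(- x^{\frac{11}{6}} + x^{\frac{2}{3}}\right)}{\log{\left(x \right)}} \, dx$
$\log{\left(\frac{100000}{1419857} \right)}$

Consider the one-parameter family: let $I(a) = \int_{0}^{1} \frac{5 \left(- x^{\frac{11}{6}} + x^{a}\right)}{\log{\left(x \right)}} \, dx$.

Since $\dfrac{\partial}{\partial a}\,x^{a} = x^{a} \ln x$, the $\ln x$ in the denominator cancels and
$$\frac{dI}{da} = \int_{0}^{1} 5 x^{a} \, dx = 5 \left[\frac{x^{a+1}}{a+1}\right]_0^1 = \frac{5}{a + 1}.$$

Integrating with respect to $a$ gives $I(a) = \log{\left(\frac{7776 \left(a + 1\right)^{5}}{1419857} \right)} + C$.

At $a = \frac{11}{6}$ the integrand is identically $0$, so $I(\frac{11}{6}) = 0$. The closed form gives $0$, hence $C = 0$.

Setting $a = \frac{2}{3}$:
$$I = \log{\left(\frac{100000}{1419857} \right)}.$$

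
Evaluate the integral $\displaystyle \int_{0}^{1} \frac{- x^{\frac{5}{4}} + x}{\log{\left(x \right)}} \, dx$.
$\log{\left(\frac{8}{9} \right)}$

Consider the one-parameter family: let $I(a) = \int_{0}^{1} \frac{x - x^{a}}{\log{\left(x \right)}} \, dx$.

Since $\dfrac{\partial}{\partial a}\,x^{a} = x^{a} \ln x$, the $\ln x$ in the denominator cancels and
$$\frac{dI}{da} = \int_{0}^{1} -1 x^{a} \, dx = -1 \left[\frac{x^{a+1}}{a+1}\right]_0^1 = - \frac{1}{a + 1}.$$

Integrating with respect to $a$ gives $I(a) = \log{\left(\frac{2}{a + 1} \right)} + C$.

At $a = 1$ the integrand is identically $0$, so $I(1) = 0$. The closed form gives $0$, hence $C = 0$.

Setting $a = \frac{5}{4}$:
$$I = \log{\left(\frac{8}{9} \right)}.$$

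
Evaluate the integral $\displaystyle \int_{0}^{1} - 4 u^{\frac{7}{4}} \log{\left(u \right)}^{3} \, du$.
$\frac{6144}{14641}$

Start from the elementary integral
$$J(a) = \int_{0}^{1} - 4 u^{a} \, du = - \frac{4}{a + 1}.$$

Differentiating under the integral sign brings down a factor of $\ln u$:
$$\frac{dJ}{da} = \int_{0}^{1} - 4 u^{a} \log{\left(u \right)} \, du = \frac{4}{\left(a + 1\right)^{2}}.$$

Repeating $3$ times in total — each differentiation brings down another $\ln u$ — gives
$$\frac{d^{3}J}{da^{3}} = \int_{0}^{1} - 4 u^{a} \log{\left(u \right)}^{3} \, du = \frac{24}{\left(a + 1\right)^{4}},$$
and the integrand here is exactly the target integrand, so $I = \frac{24}{\left(a + 1\right)^{4}}$.

Setting $a = \frac{7}{4}$:
$$I = \frac{6144}{14641}.$$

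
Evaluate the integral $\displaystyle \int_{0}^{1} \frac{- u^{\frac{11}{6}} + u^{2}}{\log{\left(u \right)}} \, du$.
$\log{\left(\frac{18}{17} \right)}$

Introduce a parameter $a$ in the exponent: let $I(a) = \int_{0}^{1} \frac{- u^{\frac{11}{6}} + u^{a}}{\log{\left(u \right)}} \, du$.

Since $\dfrac{\partial}{\partial a}\,u^{a} = u^{a} \ln u$, the $\ln u$ in the denominator cancels and
$$\frac{dI}{da} = \int_{0}^{1} u^{a} \, du = \left[\frac{u^{a+1}}{a+1}\right]_0^1 = \frac{1}{a + 1}.$$

Integrating with respect to $a$ gives $I(a) = \log{\left(\frac{6 a}{17} + \frac{6}{17} \right)} + C$.

At $a = \frac{11}{6}$ the integrand is identically $0$, so $I(\frac{11}{6}) = 0$. The closed form gives $0$, hence $C = 0$.

Setting $a = 2$:
$$I = \log{\left(\frac{18}{17} \right)}.$$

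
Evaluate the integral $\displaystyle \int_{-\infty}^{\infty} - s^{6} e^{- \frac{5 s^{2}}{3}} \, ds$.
$- \frac{81 \sqrt{15} \sqrt{\pi}}{1000}$

Consider the simpler parametrised integral
$$J(a) = \int_{-\infty}^{\infty} - e^{- a s^{2}} \, ds = - \frac{\sqrt{\pi}}{\sqrt{a}}.$$

Differentiating under the integral sign brings down a factor of $(-s^2)$:
$$\frac{dJ}{da} = \int_{-\infty}^{\infty} s^{2} e^{- a s^{2}} \, ds = \frac{\sqrt{\pi}}{2 a^{\frac{3}{2}}}.$$

Repeating $3$ times in total — each differentiation brings down another $(-s^2)$ — gives
$$\frac{d^{3}J}{da^{3}} = \int_{-\infty}^{\infty} s^{6} e^{- a s^{2}} \, ds = \frac{15 \sqrt{\pi}}{8 a^{\frac{7}{2}}},$$
and the integrand here is $(-1)^{3}$ times the target integrand, so $I = (-1)^{3}\,\frac{d^{3}J}{da^{3}} = - \frac{15 \sqrt{\pi}}{8 a^{\frac{7}{2}}}$.

Setting $a = \frac{5}{3}$:
$$I = - \frac{81 \sqrt{15} \sqrt{\pi}}{1000}.$$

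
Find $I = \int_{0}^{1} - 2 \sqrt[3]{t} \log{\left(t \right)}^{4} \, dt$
$- \frac{729}{64}$

Start from the elementary integral
$$J(a) = \int_{0}^{1} - 2 t^{a} \, dt = - \frac{2}{a + 1}.$$

Differentiating under the integral sign brings down a factor of $\ln t$:
$$\frac{dJ}{da} = \int_{0}^{1} - 2 t^{a} \log{\left(t \right)} \, dt = \frac{2}{\left(a + 1\right)^{2}}.$$

Repeating $4$ times in total — each differentiation brings down another $\ln t$ — gives
$$\frac{d^{4}J}{da^{4}} = \int_{0}^{1} - 2 t^{a} \log{\left(t \right)}^{4} \, dt = - \frac{48}{\left(a + 1\right)^{5}},$$
and the integrand here is exactly the target integrand, so $I = - \frac{48}{\left(a + 1\right)^{5}}$.

Setting $a = \frac{1}{3}$:
$$I = - \frac{729}{64}.$$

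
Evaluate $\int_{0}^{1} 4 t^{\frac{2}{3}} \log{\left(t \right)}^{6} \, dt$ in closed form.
$\frac{1259712}{15625}$

Begin with the known integral
$$J(a) = \int_{0}^{1} 4 t^{a} \, dt = \frac{4}{a + 1}.$$

Differentiating under the integral sign brings down a factor of $\ln t$:
$$\frac{dJ}{da} = \int_{0}^{1} 4 t^{a} \log{\left(t \right)} \, dt = - \frac{4}{\left(a + 1\right)^{2}}.$$

Repeating $6$ times in total — each differentiation brings down another $\ln t$ — gives
$$\frac{d^{6}J}{da^{6}} = \int_{0}^{1} 4 t^{a} \log{\left(t \right)}^{6} \, dt = \frac{2880}{\left(a + 1\right)^{7}},$$
and the integrand here is exactly the target integrand, so $I = \frac{2880}{\left(a + 1\right)^{7}}$.

Setting $a = \frac{2}{3}$:
$$I = \frac{1259712}{15625}.$$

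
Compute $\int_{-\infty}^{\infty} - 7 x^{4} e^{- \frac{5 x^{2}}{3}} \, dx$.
$- \frac{189 \sqrt{15} \sqrt{\pi}}{500}$

Start from the elementary integral
$$J(a) = \int_{-\infty}^{\infty} - 7 e^{- a x^{2}} \, dx = - \frac{7 \sqrt{\pi}}{\sqrt{a}}.$$

Differentiating under the integral sign brings down a factor of $(-x^2)$:
$$\frac{dJ}{da} = \int_{-\infty}^{\infty} 7 x^{2} e^{- a x^{2}} \, dx = \frac{7 \sqrt{\pi}}{2 a^{\frac{3}{2}}}.$$

Repeating twice in total — each differentiation brings down another $(-x^2)$ — gives
$$\frac{d^{2}J}{da^{2}} = \int_{-\infty}^{\infty} - 7 x^{4} e^{- a x^{2}} \, dx = - \frac{21 \sqrt{\pi}}{4 a^{\frac{5}{2}}},$$
and the integrand here is exactly the target integrand, so $I = - \frac{21 \sqrt{\pi}}{4 a^{\frac{5}{2}}}$.

Setting $a = \frac{5}{3}$:
$$I = - \frac{189 \sqrt{15} \sqrt{\pi}}{500}.$$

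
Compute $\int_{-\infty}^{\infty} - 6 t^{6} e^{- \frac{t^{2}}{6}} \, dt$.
$- 2430 \sqrt{6} \sqrt{\pi}$

Begin with the known integral
$$J(a) = \int_{-\infty}^{\infty} - 6 e^{- a t^{2}} \, dt = - \frac{6 \sqrt{\pi}}{\sqrt{a}}.$$

Differentiating under the integral sign brings down a factor of $(-t^2)$:
$$\frac{dJ}{da} = \int_{-\infty}^{\infty} 6 t^{2} e^{- a t^{2}} \, dt = \frac{3 \sqrt{\pi}}{a^{\frac{3}{2}}}.$$

Repeating $3$ times in total — each differentiation brings down another $(-t^2)$ — gives
$$\frac{d^{3}J}{da^{3}} = \int_{-\infty}^{\infty} 6 t^{6} e^{- a t^{2}} \, dt = \frac{45 \sqrt{\pi}}{4 a^{\frac{7}{2}}},$$
and the integrand here is $(-1)^{3}$ times the target integrand, so $I = (-1)^{3}\,\frac{d^{3}J}{da^{3}} = - \frac{45 \sqrt{\pi}}{4 a^{\frac{7}{2}}}$.

Setting $a = \frac{1}{6}$:
$$I = - 2430 \sqrt{6} \sqrt{\pi}.$$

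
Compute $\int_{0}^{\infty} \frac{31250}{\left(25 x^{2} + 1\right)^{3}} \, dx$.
$\frac{9375 \pi}{8}$

Start from the standard arctangent integral
$$J(a) = \int_{0}^{\infty} \frac{2}{a^{2} + x^{2}} \, dx = \frac{\pi}{a}.$$

Differentiating under the integral sign with respect to $a$,
$$\frac{dJ}{da} = \int_{0}^{\infty} - \frac{4 a}{\left(a^{2} + x^{2}\right)^{2}} \, dx = - \frac{\pi}{a^{2}},$$
so $\int_{0}^{\infty} \frac{2}{\left(a^{2} + x^{2}\right)^{2}} \, dx = \frac{\pi}{2 a^{3}}$.

Repeating — each differentiation of $1/(x^2+a^2)^j$ produces $-2ja/(x^2+a^2)^{j+1}$ — and dividing through by $-2ja$ at each step yields, after $2$ differentiations in total,
$$\int_{0}^{\infty} \frac{2}{\left(a^{2} + x^{2}\right)^{3}} \, dx = \frac{3 \pi}{8 a^{5}}.$$

Setting $a = \frac{1}{5}$:
$$I = \frac{9375 \pi}{8}.$$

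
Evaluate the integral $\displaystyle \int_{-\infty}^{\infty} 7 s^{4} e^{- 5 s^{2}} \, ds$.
$\frac{21 \sqrt{5} \sqrt{\pi}}{500}$

Consider the simpler parametrised integral
$$J(a) = \int_{-\infty}^{\infty} 7 e^{- a s^{2}} \, ds = \frac{7 \sqrt{\pi}}{\sqrt{a}}.$$

Differentiating under the integral sign brings down a factor of $(-s^2)$:
$$\frac{dJ}{da} = \int_{-\infty}^{\infty} - 7 s^{2} e^{- a s^{2}} \, ds = - \frac{7 \sqrt{\pi}}{2 a^{\frac{3}{2}}}.$$

Repeating twice in total — each differentiation brings down another $(-s^2)$ — gives
$$\frac{d^{2}J}{da^{2}} = \int_{-\infty}^{\infty} 7 s^{4} e^{- a s^{2}} \, ds = \frac{21 \sqrt{\pi}}{4 a^{\frac{5}{2}}},$$
and the integrand here is exactly the target integrand, so $I = \frac{21 \sqrt{\pi}}{4 a^{\frac{5}{2}}}$.

Setting $a = 5$:
$$I = \frac{21 \sqrt{5} \sqrt{\pi}}{500}.$$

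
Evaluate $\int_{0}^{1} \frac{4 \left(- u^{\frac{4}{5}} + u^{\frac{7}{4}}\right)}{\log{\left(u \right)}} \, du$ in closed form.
$- \log{\left(\frac{1679616}{9150625} \right)}$

Consider the one-parameter family: let $I(a) = \int_{0}^{1} \frac{4 \left(u^{\frac{7}{4}} - u^{a}\right)}{\log{\left(u \right)}} \, du$.

Since $\dfrac{\partial}{\partial a}\,u^{a} = u^{a} \ln u$, the $\ln u$ in the denominator cancels and
$$\frac{dI}{da} = \int_{0}^{1} -4 u^{a} \, du = -4 \left[\frac{u^{a+1}}{a+1}\right]_0^1 = - \frac{4}{a + 1}.$$

Integrating with respect to $a$ gives $I(a) = - \log{\left(\frac{256 \left(a + 1\right)^{4}}{14641} \right)} + C$.

At $a = \frac{7}{4}$ the integrand is identically $0$, so $I(\frac{7}{4}) = 0$. The closed form gives $0$, hence $C = 0$.

Setting $a = \frac{4}{5}$:
$$I = - \log{\left(\frac{1679616}{9150625} \right)}.$$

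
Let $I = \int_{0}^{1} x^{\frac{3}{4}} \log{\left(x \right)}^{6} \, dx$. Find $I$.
$\frac{11796480}{823543}$

Begin with the known integral
$$J(a) = \int_{0}^{1} x^{a} \, dx = \frac{1}{a + 1}.$$

Differentiating under the integral sign brings down a factor of $\ln x$:
$$\frac{dJ}{da} = \int_{0}^{1} x^{a} \log{\left(x \right)} \, dx = - \frac{1}{\left(a + 1\right)^{2}}.$$

Repeating $6$ times in total — each differentiation brings down another $\ln x$ — gives
$$\frac{d^{6}J}{da^{6}} = \int_{0}^{1} x^{a} \log{\left(x \right)}^{6} \, dx = \frac{720}{\left(a + 1\right)^{7}},$$
and the integrand here is exactly the target integrand, so $I = \frac{720}{\left(a + 1\right)^{7}}$.

Setting $a = \frac{3}{4}$:
$$I = \frac{11796480}{823543}.$$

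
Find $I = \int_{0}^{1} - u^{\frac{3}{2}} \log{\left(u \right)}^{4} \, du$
$- \frac{768}{3125}$

Begin with the known integral
$$J(a) = \int_{0}^{1} - u^{a} \, du = - \frac{1}{a + 1}.$$

Differentiating under the integral sign brings down a factor of $\ln u$:
$$\frac{dJ}{da} = \int_{0}^{1} - u^{a} \log{\left(u \right)} \, du = \frac{1}{\left(a + 1\right)^{2}}.$$

Repeating $4$ times in total — each differentiation brings down another $\ln u$ — gives
$$\frac{d^{4}J}{da^{4}} = \int_{0}^{1} - u^{a} \log{\left(u \right)}^{4} \, du = - \frac{24}{\left(a + 1\right)^{5}},$$
and the integrand here is exactly the target integrand, so $I = - \frac{24}{\left(a + 1\right)^{5}}$.

Setting $a = \frac{3}{2}$:
$$I = - \frac{768}{3125}.$$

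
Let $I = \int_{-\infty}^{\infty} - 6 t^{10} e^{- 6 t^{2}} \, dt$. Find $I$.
$- \frac{35 \sqrt{6} \sqrt{\pi}}{9216}$

Begin with the known integral
$$J(a) = \int_{-\infty}^{\infty} - 6 e^{- a t^{2}} \, dt = - \frac{6 \sqrt{\pi}}{\sqrt{a}}.$$

Differentiating under the integral sign brings down a factor of $(-t^2)$:
$$\frac{dJ}{da} = \int_{-\infty}^{\infty} 6 t^{2} e^{- a t^{2}} \, dt = \frac{3 \sqrt{\pi}}{a^{\frac{3}{2}}}.$$

Repeating $5$ times in total — each differentiation brings down another $(-t^2)$ — gives
$$\frac{d^{5}J}{da^{5}} = \int_{-\infty}^{\infty} 6 t^{10} e^{- a t^{2}} \, dt = \frac{2835 \sqrt{\pi}}{16 a^{\frac{11}{2}}},$$
and the integrand here is $(-1)^{5}$ times the target integrand, so $I = (-1)^{5}\,\frac{d^{5}J}{da^{5}} = - \frac{2835 \sqrt{\pi}}{16 a^{\frac{11}{2}}}$.

Setting $a = 6$:
$$I = - \frac{35 \sqrt{6} \sqrt{\pi}}{9216}.$$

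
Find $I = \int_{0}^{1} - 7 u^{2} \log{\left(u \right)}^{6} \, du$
$- \frac{560}{243}$

Start from the elementary integral
$$J(a) = \int_{0}^{1} - 7 u^{a} \, du = - \frac{7}{a + 1}.$$

Differentiating under the integral sign brings down a factor of $\ln u$:
$$\frac{dJ}{da} = \int_{0}^{1} - 7 u^{a} \log{\left(u \right)} \, du = \frac{7}{\left(a + 1\right)^{2}}.$$

Repeating $6$ times in total — each differentiation brings down another $\ln u$ — gives
$$\frac{d^{6}J}{da^{6}} = \int_{0}^{1} - 7 u^{a} \log{\left(u \right)}^{6} \, du = - \frac{5040}{\left(a + 1\right)^{7}},$$
and the integrand here is exactly the target integrand, so $I = - \frac{5040}{\left(a + 1\right)^{7}}$.

Setting $a = 2$:
$$I = - \frac{560}{243}.$$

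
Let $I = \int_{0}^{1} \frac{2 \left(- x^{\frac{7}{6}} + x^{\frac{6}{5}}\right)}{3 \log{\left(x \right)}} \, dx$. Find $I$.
$\log{\left(\frac{\sqrt[3]{65} \cdot 66^{\frac{2}{3}}}{65} \right)}$

Introduce a parameter $a$ in the exponent: let $I(a) = \int_{0}^{1} \frac{2 \left(x^{\frac{6}{5}} - x^{a}\right)}{3 \log{\left(x \right)}} \, dx$.

Since $\dfrac{\partial}{\partial a}\,x^{a} = x^{a} \ln x$, the $\ln x$ in the denominator cancels and
$$\frac{dI}{da} = \int_{0}^{1} - \frac{2}{3} x^{a} \, dx = - \frac{2}{3} \left[\frac{x^{a+1}}{a+1}\right]_0^1 = - \frac{2}{3 a + 3}.$$

Integrating with respect to $a$ gives $I(a) = - \frac{2 \log{\left(a + 1 \right)}}{3} - \frac{2 \log{\left(5 \right)}}{3} + \frac{2 \log{\left(11 \right)}}{3} + C$.

At $a = \frac{6}{5}$ the integrand is identically $0$, so $I(\frac{6}{5}) = 0$. The closed form gives $0$, hence $C = 0$.

Setting $a = \frac{7}{6}$:
$$I = \log{\left(\frac{\sqrt[3]{65} \cdot 66^{\frac{2}{3}}}{65} \right)}.$$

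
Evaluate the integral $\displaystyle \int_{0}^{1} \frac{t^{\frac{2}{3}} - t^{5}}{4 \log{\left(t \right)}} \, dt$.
$- \frac{\log{\left(6 \right)}}{4} - \frac{\log{\left(3 \right)}}{4} + \frac{\log{\left(5 \right)}}{4}$

Consider the one-parameter family: let $I(a) = \int_{0}^{1} \frac{- t^{5} + t^{a}}{4 \log{\left(t \right)}} \, dt$.

Since $\dfrac{\partial}{\partial a}\,t^{a} = t^{a} \ln t$, the $\ln t$ in the denominator cancels and
$$\frac{dI}{da} = \int_{0}^{1} \frac{1}{4} t^{a} \, dt = \frac{1}{4} \left[\frac{t^{a+1}}{a+1}\right]_0^1 = \frac{1}{4 \left(a + 1\right)}.$$

Integrating with respect to $a$ gives $I(a) = \frac{\log{\left(a + 1 \right)}}{4} - \frac{\log{\left(6 \right)}}{4} + C$.

At $a = 5$ the integrand is identically $0$, so $I(5) = 0$. The closed form gives $0$, hence $C = 0$.

Setting $a = \frac{2}{3}$:
$$I = - \frac{\log{\left(6 \right)}}{4} - \frac{\log{\left(3 \right)}}{4} + \frac{\log{\left(5 \right)}}{4}.$$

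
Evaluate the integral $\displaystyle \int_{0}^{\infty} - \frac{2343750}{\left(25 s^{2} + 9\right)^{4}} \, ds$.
$- \frac{390625 \pi}{11664}$

Start from the standard arctangent integral
$$J(a) = \int_{0}^{\infty} - \frac{6}{a^{2} + s^{2}} \, ds = - \frac{3 \pi}{a}.$$

Differentiating under the integral sign with respect to $a$,
$$\frac{dJ}{da} = \int_{0}^{\infty} \frac{12 a}{\left(a^{2} + s^{2}\right)^{2}} \, ds = \frac{3 \pi}{a^{2}},$$
so $\int_{0}^{\infty} - \frac{6}{\left(a^{2} + s^{2}\right)^{2}} \, ds = - \frac{3 \pi}{2 a^{3}}$.

Repeating — each differentiation of $1/(s^2+a^2)^j$ produces $-2ja/(s^2+a^2)^{j+1}$ — and dividing through by $-2ja$ at each step yields, after $3$ differentiations in total,
$$\int_{0}^{\infty} - \frac{6}{\left(a^{2} + s^{2}\right)^{4}} \, ds = - \frac{15 \pi}{16 a^{7}}.$$

Setting $a = \frac{3}{5}$:
$$I = - \frac{390625 \pi}{11664}.$$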